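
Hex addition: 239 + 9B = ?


Align and add column by column (LSB to MSB, each column mod 16 with carry):
  0239
+ 009B
  ----
  col 0: 9(9) + B(11) + 0 (carry in) = 20 → 4(4), carry out 1
  col 1: 3(3) + 9(9) + 1 (carry in) = 13 → D(13), carry out 0
  col 2: 2(2) + 0(0) + 0 (carry in) = 2 → 2(2), carry out 0
  col 3: 0(0) + 0(0) + 0 (carry in) = 0 → 0(0), carry out 0
Reading digits MSB→LSB: 02D4
Strip leading zeros: 2D4
= 0x2D4


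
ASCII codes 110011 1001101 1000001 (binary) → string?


Codes (binary): 110011 1001101 1000001
Per-code ASCII lookup:
  110011 = 51  (range 48-57: digits, 51 - 48 = 3) → '3'
  1001101 = 77  (range 65-90: uppercase, 77 - 65 = 12) → 'M'
  1000001 = 65  (range 65-90: uppercase, 65 - 65 = 0) → 'A'
= '3MA'


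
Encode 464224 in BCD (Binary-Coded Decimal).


Each digit → 4-bit binary:
  4 → 0100
  6 → 0110
  4 → 0100
  2 → 0010
  2 → 0010
  4 → 0100
= 0100 0110 0100 0010 0010 0100


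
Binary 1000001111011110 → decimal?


Positional values:
Bit 1: 1 × 2^1 = 2
Bit 2: 1 × 2^2 = 4
Bit 3: 1 × 2^3 = 8
Bit 4: 1 × 2^4 = 16
Bit 6: 1 × 2^6 = 64
Bit 7: 1 × 2^7 = 128
Bit 8: 1 × 2^8 = 256
Bit 9: 1 × 2^9 = 512
Bit 15: 1 × 2^15 = 32768
Sum = 2 + 4 + 8 + 16 + 64 + 128 + 256 + 512 + 32768
= 33758


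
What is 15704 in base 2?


Divide by 2 repeatedly:
15704 ÷ 2 = 7852 remainder 0
7852 ÷ 2 = 3926 remainder 0
3926 ÷ 2 = 1963 remainder 0
1963 ÷ 2 = 981 remainder 1
981 ÷ 2 = 490 remainder 1
490 ÷ 2 = 245 remainder 0
245 ÷ 2 = 122 remainder 1
122 ÷ 2 = 61 remainder 0
61 ÷ 2 = 30 remainder 1
30 ÷ 2 = 15 remainder 0
15 ÷ 2 = 7 remainder 1
7 ÷ 2 = 3 remainder 1
3 ÷ 2 = 1 remainder 1
1 ÷ 2 = 0 remainder 1
Reading remainders bottom-up:
= 11110101011000


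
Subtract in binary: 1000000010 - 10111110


Align and subtract column by column (LSB to MSB, borrowing when needed):
  1000000010
- 0010111110
  ----------
  col 0: (0 - 0 borrow-in) - 0 → 0 - 0 = 0, borrow out 0
  col 1: (1 - 0 borrow-in) - 1 → 1 - 1 = 0, borrow out 0
  col 2: (0 - 0 borrow-in) - 1 → borrow from next column: (0+2) - 1 = 1, borrow out 1
  col 3: (0 - 1 borrow-in) - 1 → borrow from next column: (-1+2) - 1 = 0, borrow out 1
  col 4: (0 - 1 borrow-in) - 1 → borrow from next column: (-1+2) - 1 = 0, borrow out 1
  col 5: (0 - 1 borrow-in) - 1 → borrow from next column: (-1+2) - 1 = 0, borrow out 1
  col 6: (0 - 1 borrow-in) - 0 → borrow from next column: (-1+2) - 0 = 1, borrow out 1
  col 7: (0 - 1 borrow-in) - 1 → borrow from next column: (-1+2) - 1 = 0, borrow out 1
  col 8: (0 - 1 borrow-in) - 0 → borrow from next column: (-1+2) - 0 = 1, borrow out 1
  col 9: (1 - 1 borrow-in) - 0 → 0 - 0 = 0, borrow out 0
Reading bits MSB→LSB: 0101000100
Strip leading zeros: 101000100
= 101000100


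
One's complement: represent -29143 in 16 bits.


Original: 0111000111010111
Invert all bits:
  bit 0: 0 → 1
  bit 1: 1 → 0
  bit 2: 1 → 0
  bit 3: 1 → 0
  bit 4: 0 → 1
  bit 5: 0 → 1
  bit 6: 0 → 1
  bit 7: 1 → 0
  bit 8: 1 → 0
  bit 9: 1 → 0
  bit 10: 0 → 1
  bit 11: 1 → 0
  bit 12: 0 → 1
  bit 13: 1 → 0
  bit 14: 1 → 0
  bit 15: 1 → 0
= 1000111000101000


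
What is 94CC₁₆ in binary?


Each hex digit → 4 binary bits:
  9 = 1001
  4 = 0100
  C = 1100
  C = 1100
Concatenate: 1001 0100 1100 1100
= 1001010011001100


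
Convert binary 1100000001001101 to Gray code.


Binary: 1100000001001101
Gray code: G = B XOR (B >> 1)
B >> 1 = 0110000000100110
1100000001001101 XOR 0110000000100110:
  1 XOR 0 = 1
  1 XOR 1 = 0
  0 XOR 1 = 1
  0 XOR 0 = 0
  0 XOR 0 = 0
  0 XOR 0 = 0
  0 XOR 0 = 0
  0 XOR 0 = 0
  0 XOR 0 = 0
  1 XOR 0 = 1
  0 XOR 1 = 1
  0 XOR 0 = 0
  1 XOR 0 = 1
  1 XOR 1 = 0
  0 XOR 1 = 1
  1 XOR 0 = 1
= 1010000001101011


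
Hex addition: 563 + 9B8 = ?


Align and add column by column (LSB to MSB, each column mod 16 with carry):
  0563
+ 09B8
  ----
  col 0: 3(3) + 8(8) + 0 (carry in) = 11 → B(11), carry out 0
  col 1: 6(6) + B(11) + 0 (carry in) = 17 → 1(1), carry out 1
  col 2: 5(5) + 9(9) + 1 (carry in) = 15 → F(15), carry out 0
  col 3: 0(0) + 0(0) + 0 (carry in) = 0 → 0(0), carry out 0
Reading digits MSB→LSB: 0F1B
Strip leading zeros: F1B
= 0xF1B


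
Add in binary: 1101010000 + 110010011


Align and add column by column (LSB to MSB, carry propagating):
  01101010000
+ 00110010011
  -----------
  col 0: 0 + 1 + 0 (carry in) = 1 → bit 1, carry out 0
  col 1: 0 + 1 + 0 (carry in) = 1 → bit 1, carry out 0
  col 2: 0 + 0 + 0 (carry in) = 0 → bit 0, carry out 0
  col 3: 0 + 0 + 0 (carry in) = 0 → bit 0, carry out 0
  col 4: 1 + 1 + 0 (carry in) = 2 → bit 0, carry out 1
  col 5: 0 + 0 + 1 (carry in) = 1 → bit 1, carry out 0
  col 6: 1 + 0 + 0 (carry in) = 1 → bit 1, carry out 0
  col 7: 0 + 1 + 0 (carry in) = 1 → bit 1, carry out 0
  col 8: 1 + 1 + 0 (carry in) = 2 → bit 0, carry out 1
  col 9: 1 + 0 + 1 (carry in) = 2 → bit 0, carry out 1
  col 10: 0 + 0 + 1 (carry in) = 1 → bit 1, carry out 0
Reading bits MSB→LSB: 10011100011
Strip leading zeros: 10011100011
= 10011100011


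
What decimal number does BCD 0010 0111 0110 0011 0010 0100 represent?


Each 4-bit group → digit:
  0010 → 2
  0111 → 7
  0110 → 6
  0011 → 3
  0010 → 2
  0100 → 4
= 276324


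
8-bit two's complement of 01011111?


Original: 01011111
Step 1 - Invert all bits: 10100000
Step 2 - Add 1: 10100000 + 1
= 10100001 (represents -95)


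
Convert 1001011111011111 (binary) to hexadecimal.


Group into 4-bit nibbles: 1001011111011111
  1001 = 9
  0111 = 7
  1101 = D
  1111 = F
= 0x97DF


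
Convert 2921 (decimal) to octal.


Divide by 8 repeatedly:
2921 ÷ 8 = 365 remainder 1
365 ÷ 8 = 45 remainder 5
45 ÷ 8 = 5 remainder 5
5 ÷ 8 = 0 remainder 5
Reading remainders bottom-up:
= 0o5551


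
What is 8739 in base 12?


Divide by 12 repeatedly:
8739 ÷ 12 = 728 remainder 3
728 ÷ 12 = 60 remainder 8
60 ÷ 12 = 5 remainder 0
5 ÷ 12 = 0 remainder 5
Reading remainders bottom-up:
= 5083


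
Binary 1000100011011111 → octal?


Group into 3-bit groups: 001000100011011111
  001 = 1
  000 = 0
  100 = 4
  011 = 3
  011 = 3
  111 = 7
= 0o104337


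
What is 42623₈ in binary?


Each octal digit → 3 binary bits:
  4 = 100
  2 = 010
  6 = 110
  2 = 010
  3 = 011
Concatenate: 100 010 110 010 011
= 100010110010011


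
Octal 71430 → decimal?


Positional values:
Position 0: 0 × 8^0 = 0
Position 1: 3 × 8^1 = 24
Position 2: 4 × 8^2 = 256
Position 3: 1 × 8^3 = 512
Position 4: 7 × 8^4 = 28672
Sum = 0 + 24 + 256 + 512 + 28672
= 29464


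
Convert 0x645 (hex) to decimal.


Positional values:
Position 0: 5 × 16^0 = 5 × 1 = 5
Position 1: 4 × 16^1 = 4 × 16 = 64
Position 2: 6 × 16^2 = 6 × 256 = 1536
Sum = 5 + 64 + 1536
= 1605


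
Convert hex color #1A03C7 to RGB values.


Hex: #1A03C7
R = 1A₁₆ = 26
G = 03₁₆ = 3
B = C7₁₆ = 199
= RGB(26, 3, 199)


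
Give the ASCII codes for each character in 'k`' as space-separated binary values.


String: 'k`'  (2 characters)
Per-character ASCII lookup:
  'k': lowercase starts at 97: 'k' = 97 + 10 = 107 → 1101011
  '`': special character: '`' = 96 → 1100000
= 1101011 1100000


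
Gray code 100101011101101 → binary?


Gray code: 100101011101101
MSB stays the same: 1
Each subsequent bit = prev_binary XOR current_gray:
  B[1] = 1 XOR 0 = 1
  B[2] = 1 XOR 0 = 1
  B[3] = 1 XOR 1 = 0
  B[4] = 0 XOR 0 = 0
  B[5] = 0 XOR 1 = 1
  B[6] = 1 XOR 0 = 1
  B[7] = 1 XOR 1 = 0
  B[8] = 0 XOR 1 = 1
  B[9] = 1 XOR 1 = 0
  B[10] = 0 XOR 0 = 0
  B[11] = 0 XOR 1 = 1
  B[12] = 1 XOR 1 = 0
  B[13] = 0 XOR 0 = 0
  B[14] = 0 XOR 1 = 1
= 111001101001001 (29513 decimal)


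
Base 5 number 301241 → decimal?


Positional values (base 5):
  1 × 5^0 = 1 × 1 = 1
  4 × 5^1 = 4 × 5 = 20
  2 × 5^2 = 2 × 25 = 50
  1 × 5^3 = 1 × 125 = 125
  0 × 5^4 = 0 × 625 = 0
  3 × 5^5 = 3 × 3125 = 9375
Sum = 1 + 20 + 50 + 125 + 0 + 9375
= 9571


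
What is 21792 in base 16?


Divide by 16 repeatedly:
21792 ÷ 16 = 1362 remainder 0 (0)
1362 ÷ 16 = 85 remainder 2 (2)
85 ÷ 16 = 5 remainder 5 (5)
5 ÷ 16 = 0 remainder 5 (5)
Reading remainders bottom-up:
= 0x5520


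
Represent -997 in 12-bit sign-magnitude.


Sign bit: 1 (negative)
Magnitude: 997 = 01111100101
= 101111100101


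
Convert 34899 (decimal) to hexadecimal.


Divide by 16 repeatedly:
34899 ÷ 16 = 2181 remainder 3 (3)
2181 ÷ 16 = 136 remainder 5 (5)
136 ÷ 16 = 8 remainder 8 (8)
8 ÷ 16 = 0 remainder 8 (8)
Reading remainders bottom-up:
= 0x8853


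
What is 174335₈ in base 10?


Positional values:
Position 0: 5 × 8^0 = 5
Position 1: 3 × 8^1 = 24
Position 2: 3 × 8^2 = 192
Position 3: 4 × 8^3 = 2048
Position 4: 7 × 8^4 = 28672
Position 5: 1 × 8^5 = 32768
Sum = 5 + 24 + 192 + 2048 + 28672 + 32768
= 63709


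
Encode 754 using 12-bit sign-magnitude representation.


Sign bit: 0 (positive)
Magnitude: 754 = 01011110010
= 001011110010


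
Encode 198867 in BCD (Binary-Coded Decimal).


Each digit → 4-bit binary:
  1 → 0001
  9 → 1001
  8 → 1000
  8 → 1000
  6 → 0110
  7 → 0111
= 0001 1001 1000 1000 0110 0111


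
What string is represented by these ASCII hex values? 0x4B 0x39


Codes (hex): 0x4B 0x39
Per-code ASCII lookup:
  0x4B = 75  (range 65-90: uppercase, 75 - 65 = 10) → 'K'
  0x39 = 57  (range 48-57: digits, 57 - 48 = 9) → '9'
= 'K9'


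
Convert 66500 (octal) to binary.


Each octal digit → 3 binary bits:
  6 = 110
  6 = 110
  5 = 101
  0 = 000
  0 = 000
Concatenate: 110 110 101 000 000
= 110110101000000


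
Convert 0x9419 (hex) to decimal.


Positional values:
Position 0: 9 × 16^0 = 9 × 1 = 9
Position 1: 1 × 16^1 = 1 × 16 = 16
Position 2: 4 × 16^2 = 4 × 256 = 1024
Position 3: 9 × 16^3 = 9 × 4096 = 36864
Sum = 9 + 16 + 1024 + 36864
= 37913


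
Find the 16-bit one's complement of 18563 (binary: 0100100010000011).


Original: 0100100010000011
Invert all bits:
  bit 0: 0 → 1
  bit 1: 1 → 0
  bit 2: 0 → 1
  bit 3: 0 → 1
  bit 4: 1 → 0
  bit 5: 0 → 1
  bit 6: 0 → 1
  bit 7: 0 → 1
  bit 8: 1 → 0
  bit 9: 0 → 1
  bit 10: 0 → 1
  bit 11: 0 → 1
  bit 12: 0 → 1
  bit 13: 0 → 1
  bit 14: 1 → 0
  bit 15: 1 → 0
= 1011011101111100


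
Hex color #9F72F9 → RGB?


Hex: #9F72F9
R = 9F₁₆ = 159
G = 72₁₆ = 114
B = F9₁₆ = 249
= RGB(159, 114, 249)


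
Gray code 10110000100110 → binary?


Gray code: 10110000100110
MSB stays the same: 1
Each subsequent bit = prev_binary XOR current_gray:
  B[1] = 1 XOR 0 = 1
  B[2] = 1 XOR 1 = 0
  B[3] = 0 XOR 1 = 1
  B[4] = 1 XOR 0 = 1
  B[5] = 1 XOR 0 = 1
  B[6] = 1 XOR 0 = 1
  B[7] = 1 XOR 0 = 1
  B[8] = 1 XOR 1 = 0
  B[9] = 0 XOR 0 = 0
  B[10] = 0 XOR 0 = 0
  B[11] = 0 XOR 1 = 1
  B[12] = 1 XOR 1 = 0
  B[13] = 0 XOR 0 = 0
= 11011111000100 (14276 decimal)


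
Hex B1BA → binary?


Each hex digit → 4 binary bits:
  B = 1011
  1 = 0001
  B = 1011
  A = 1010
Concatenate: 1011 0001 1011 1010
= 1011000110111010


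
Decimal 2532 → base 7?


Divide by 7 repeatedly:
2532 ÷ 7 = 361 remainder 5
361 ÷ 7 = 51 remainder 4
51 ÷ 7 = 7 remainder 2
7 ÷ 7 = 1 remainder 0
1 ÷ 7 = 0 remainder 1
Reading remainders bottom-up:
= 10245


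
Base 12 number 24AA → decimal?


Positional values (base 12):
  A × 12^0 = 10 × 1 = 10
  A × 12^1 = 10 × 12 = 120
  4 × 12^2 = 4 × 144 = 576
  2 × 12^3 = 2 × 1728 = 3456
Sum = 10 + 120 + 576 + 3456
= 4162


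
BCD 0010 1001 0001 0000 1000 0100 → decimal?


Each 4-bit group → digit:
  0010 → 2
  1001 → 9
  0001 → 1
  0000 → 0
  1000 → 8
  0100 → 4
= 291084


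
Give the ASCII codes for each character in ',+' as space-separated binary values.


String: ',+'  (2 characters)
Per-character ASCII lookup:
  ',': special character: ',' = 44 → 101100
  '+': special character: '+' = 43 → 101011
= 101100 101011


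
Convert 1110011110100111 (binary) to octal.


Group into 3-bit groups: 001110011110100111
  001 = 1
  110 = 6
  011 = 3
  110 = 6
  100 = 4
  111 = 7
= 0o163647


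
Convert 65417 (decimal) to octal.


Divide by 8 repeatedly:
65417 ÷ 8 = 8177 remainder 1
8177 ÷ 8 = 1022 remainder 1
1022 ÷ 8 = 127 remainder 6
127 ÷ 8 = 15 remainder 7
15 ÷ 8 = 1 remainder 7
1 ÷ 8 = 0 remainder 1
Reading remainders bottom-up:
= 0o177611


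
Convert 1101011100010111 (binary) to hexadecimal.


Group into 4-bit nibbles: 1101011100010111
  1101 = D
  0111 = 7
  0001 = 1
  0111 = 7
= 0xD717


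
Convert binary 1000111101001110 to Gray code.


Binary: 1000111101001110
Gray code: G = B XOR (B >> 1)
B >> 1 = 0100011110100111
1000111101001110 XOR 0100011110100111:
  1 XOR 0 = 1
  0 XOR 1 = 1
  0 XOR 0 = 0
  0 XOR 0 = 0
  1 XOR 0 = 1
  1 XOR 1 = 0
  1 XOR 1 = 0
  1 XOR 1 = 0
  0 XOR 1 = 1
  1 XOR 0 = 1
  0 XOR 1 = 1
  0 XOR 0 = 0
  1 XOR 0 = 1
  1 XOR 1 = 0
  1 XOR 1 = 0
  0 XOR 1 = 1
= 1100100011101001


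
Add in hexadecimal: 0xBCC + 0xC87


Align and add column by column (LSB to MSB, each column mod 16 with carry):
  0BCC
+ 0C87
  ----
  col 0: C(12) + 7(7) + 0 (carry in) = 19 → 3(3), carry out 1
  col 1: C(12) + 8(8) + 1 (carry in) = 21 → 5(5), carry out 1
  col 2: B(11) + C(12) + 1 (carry in) = 24 → 8(8), carry out 1
  col 3: 0(0) + 0(0) + 1 (carry in) = 1 → 1(1), carry out 0
Reading digits MSB→LSB: 1853
Strip leading zeros: 1853
= 0x1853


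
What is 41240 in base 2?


Divide by 2 repeatedly:
41240 ÷ 2 = 20620 remainder 0
20620 ÷ 2 = 10310 remainder 0
10310 ÷ 2 = 5155 remainder 0
5155 ÷ 2 = 2577 remainder 1
2577 ÷ 2 = 1288 remainder 1
1288 ÷ 2 = 644 remainder 0
644 ÷ 2 = 322 remainder 0
322 ÷ 2 = 161 remainder 0
161 ÷ 2 = 80 remainder 1
80 ÷ 2 = 40 remainder 0
40 ÷ 2 = 20 remainder 0
20 ÷ 2 = 10 remainder 0
10 ÷ 2 = 5 remainder 0
5 ÷ 2 = 2 remainder 1
2 ÷ 2 = 1 remainder 0
1 ÷ 2 = 0 remainder 1
Reading remainders bottom-up:
= 1010000100011000


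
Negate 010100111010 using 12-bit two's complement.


Original: 010100111010
Step 1 - Invert all bits: 101011000101
Step 2 - Add 1: 101011000101 + 1
= 101011000110 (represents -1338)


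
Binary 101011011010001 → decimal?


Positional values:
Bit 0: 1 × 2^0 = 1
Bit 4: 1 × 2^4 = 16
Bit 6: 1 × 2^6 = 64
Bit 7: 1 × 2^7 = 128
Bit 9: 1 × 2^9 = 512
Bit 10: 1 × 2^10 = 1024
Bit 12: 1 × 2^12 = 4096
Bit 14: 1 × 2^14 = 16384
Sum = 1 + 16 + 64 + 128 + 512 + 1024 + 4096 + 16384
= 22225


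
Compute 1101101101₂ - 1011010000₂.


Align and subtract column by column (LSB to MSB, borrowing when needed):
  1101101101
- 1011010000
  ----------
  col 0: (1 - 0 borrow-in) - 0 → 1 - 0 = 1, borrow out 0
  col 1: (0 - 0 borrow-in) - 0 → 0 - 0 = 0, borrow out 0
  col 2: (1 - 0 borrow-in) - 0 → 1 - 0 = 1, borrow out 0
  col 3: (1 - 0 borrow-in) - 0 → 1 - 0 = 1, borrow out 0
  col 4: (0 - 0 borrow-in) - 1 → borrow from next column: (0+2) - 1 = 1, borrow out 1
  col 5: (1 - 1 borrow-in) - 0 → 0 - 0 = 0, borrow out 0
  col 6: (1 - 0 borrow-in) - 1 → 1 - 1 = 0, borrow out 0
  col 7: (0 - 0 borrow-in) - 1 → borrow from next column: (0+2) - 1 = 1, borrow out 1
  col 8: (1 - 1 borrow-in) - 0 → 0 - 0 = 0, borrow out 0
  col 9: (1 - 0 borrow-in) - 1 → 1 - 1 = 0, borrow out 0
Reading bits MSB→LSB: 0010011101
Strip leading zeros: 10011101
= 10011101


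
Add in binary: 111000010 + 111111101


Align and add column by column (LSB to MSB, carry propagating):
  0111000010
+ 0111111101
  ----------
  col 0: 0 + 1 + 0 (carry in) = 1 → bit 1, carry out 0
  col 1: 1 + 0 + 0 (carry in) = 1 → bit 1, carry out 0
  col 2: 0 + 1 + 0 (carry in) = 1 → bit 1, carry out 0
  col 3: 0 + 1 + 0 (carry in) = 1 → bit 1, carry out 0
  col 4: 0 + 1 + 0 (carry in) = 1 → bit 1, carry out 0
  col 5: 0 + 1 + 0 (carry in) = 1 → bit 1, carry out 0
  col 6: 1 + 1 + 0 (carry in) = 2 → bit 0, carry out 1
  col 7: 1 + 1 + 1 (carry in) = 3 → bit 1, carry out 1
  col 8: 1 + 1 + 1 (carry in) = 3 → bit 1, carry out 1
  col 9: 0 + 0 + 1 (carry in) = 1 → bit 1, carry out 0
Reading bits MSB→LSB: 1110111111
Strip leading zeros: 1110111111
= 1110111111


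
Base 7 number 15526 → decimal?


Positional values (base 7):
  6 × 7^0 = 6 × 1 = 6
  2 × 7^1 = 2 × 7 = 14
  5 × 7^2 = 5 × 49 = 245
  5 × 7^3 = 5 × 343 = 1715
  1 × 7^4 = 1 × 2401 = 2401
Sum = 6 + 14 + 245 + 1715 + 2401
= 4381


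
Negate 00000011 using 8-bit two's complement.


Original: 00000011
Step 1 - Invert all bits: 11111100
Step 2 - Add 1: 11111100 + 1
= 11111101 (represents -3)


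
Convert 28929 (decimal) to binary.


Divide by 2 repeatedly:
28929 ÷ 2 = 14464 remainder 1
14464 ÷ 2 = 7232 remainder 0
7232 ÷ 2 = 3616 remainder 0
3616 ÷ 2 = 1808 remainder 0
1808 ÷ 2 = 904 remainder 0
904 ÷ 2 = 452 remainder 0
452 ÷ 2 = 226 remainder 0
226 ÷ 2 = 113 remainder 0
113 ÷ 2 = 56 remainder 1
56 ÷ 2 = 28 remainder 0
28 ÷ 2 = 14 remainder 0
14 ÷ 2 = 7 remainder 0
7 ÷ 2 = 3 remainder 1
3 ÷ 2 = 1 remainder 1
1 ÷ 2 = 0 remainder 1
Reading remainders bottom-up:
= 111000100000001


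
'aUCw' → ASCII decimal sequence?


String: 'aUCw'  (4 characters)
Per-character ASCII lookup:
  'a': lowercase starts at 97: 'a' = 97 + 0 = 97
  'U': uppercase starts at 65: 'U' = 65 + 20 = 85
  'C': uppercase starts at 65: 'C' = 65 + 2 = 67
  'w': lowercase starts at 97: 'w' = 97 + 22 = 119
= 97 85 67 119


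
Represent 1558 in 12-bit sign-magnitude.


Sign bit: 0 (positive)
Magnitude: 1558 = 11000010110
= 011000010110


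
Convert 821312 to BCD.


Each digit → 4-bit binary:
  8 → 1000
  2 → 0010
  1 → 0001
  3 → 0011
  1 → 0001
  2 → 0010
= 1000 0010 0001 0011 0001 0010


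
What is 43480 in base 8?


Divide by 8 repeatedly:
43480 ÷ 8 = 5435 remainder 0
5435 ÷ 8 = 679 remainder 3
679 ÷ 8 = 84 remainder 7
84 ÷ 8 = 10 remainder 4
10 ÷ 8 = 1 remainder 2
1 ÷ 8 = 0 remainder 1
Reading remainders bottom-up:
= 0o124730


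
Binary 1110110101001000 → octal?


Group into 3-bit groups: 001110110101001000
  001 = 1
  110 = 6
  110 = 6
  101 = 5
  001 = 1
  000 = 0
= 0o166510


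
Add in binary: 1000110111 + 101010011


Align and add column by column (LSB to MSB, carry propagating):
  01000110111
+ 00101010011
  -----------
  col 0: 1 + 1 + 0 (carry in) = 2 → bit 0, carry out 1
  col 1: 1 + 1 + 1 (carry in) = 3 → bit 1, carry out 1
  col 2: 1 + 0 + 1 (carry in) = 2 → bit 0, carry out 1
  col 3: 0 + 0 + 1 (carry in) = 1 → bit 1, carry out 0
  col 4: 1 + 1 + 0 (carry in) = 2 → bit 0, carry out 1
  col 5: 1 + 0 + 1 (carry in) = 2 → bit 0, carry out 1
  col 6: 0 + 1 + 1 (carry in) = 2 → bit 0, carry out 1
  col 7: 0 + 0 + 1 (carry in) = 1 → bit 1, carry out 0
  col 8: 0 + 1 + 0 (carry in) = 1 → bit 1, carry out 0
  col 9: 1 + 0 + 0 (carry in) = 1 → bit 1, carry out 0
  col 10: 0 + 0 + 0 (carry in) = 0 → bit 0, carry out 0
Reading bits MSB→LSB: 01110001010
Strip leading zeros: 1110001010
= 1110001010


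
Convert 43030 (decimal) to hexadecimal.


Divide by 16 repeatedly:
43030 ÷ 16 = 2689 remainder 6 (6)
2689 ÷ 16 = 168 remainder 1 (1)
168 ÷ 16 = 10 remainder 8 (8)
10 ÷ 16 = 0 remainder 10 (A)
Reading remainders bottom-up:
= 0xA816


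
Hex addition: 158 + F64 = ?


Align and add column by column (LSB to MSB, each column mod 16 with carry):
  0158
+ 0F64
  ----
  col 0: 8(8) + 4(4) + 0 (carry in) = 12 → C(12), carry out 0
  col 1: 5(5) + 6(6) + 0 (carry in) = 11 → B(11), carry out 0
  col 2: 1(1) + F(15) + 0 (carry in) = 16 → 0(0), carry out 1
  col 3: 0(0) + 0(0) + 1 (carry in) = 1 → 1(1), carry out 0
Reading digits MSB→LSB: 10BC
Strip leading zeros: 10BC
= 0x10BC


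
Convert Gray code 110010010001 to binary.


Gray code: 110010010001
MSB stays the same: 1
Each subsequent bit = prev_binary XOR current_gray:
  B[1] = 1 XOR 1 = 0
  B[2] = 0 XOR 0 = 0
  B[3] = 0 XOR 0 = 0
  B[4] = 0 XOR 1 = 1
  B[5] = 1 XOR 0 = 1
  B[6] = 1 XOR 0 = 1
  B[7] = 1 XOR 1 = 0
  B[8] = 0 XOR 0 = 0
  B[9] = 0 XOR 0 = 0
  B[10] = 0 XOR 0 = 0
  B[11] = 0 XOR 1 = 1
= 100011100001 (2273 decimal)


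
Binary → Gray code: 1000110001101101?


Binary: 1000110001101101
Gray code: G = B XOR (B >> 1)
B >> 1 = 0100011000110110
1000110001101101 XOR 0100011000110110:
  1 XOR 0 = 1
  0 XOR 1 = 1
  0 XOR 0 = 0
  0 XOR 0 = 0
  1 XOR 0 = 1
  1 XOR 1 = 0
  0 XOR 1 = 1
  0 XOR 0 = 0
  0 XOR 0 = 0
  1 XOR 0 = 1
  1 XOR 1 = 0
  0 XOR 1 = 1
  1 XOR 0 = 1
  1 XOR 1 = 0
  0 XOR 1 = 1
  1 XOR 0 = 1
= 1100101001011011


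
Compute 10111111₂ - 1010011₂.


Align and subtract column by column (LSB to MSB, borrowing when needed):
  10111111
- 01010011
  --------
  col 0: (1 - 0 borrow-in) - 1 → 1 - 1 = 0, borrow out 0
  col 1: (1 - 0 borrow-in) - 1 → 1 - 1 = 0, borrow out 0
  col 2: (1 - 0 borrow-in) - 0 → 1 - 0 = 1, borrow out 0
  col 3: (1 - 0 borrow-in) - 0 → 1 - 0 = 1, borrow out 0
  col 4: (1 - 0 borrow-in) - 1 → 1 - 1 = 0, borrow out 0
  col 5: (1 - 0 borrow-in) - 0 → 1 - 0 = 1, borrow out 0
  col 6: (0 - 0 borrow-in) - 1 → borrow from next column: (0+2) - 1 = 1, borrow out 1
  col 7: (1 - 1 borrow-in) - 0 → 0 - 0 = 0, borrow out 0
Reading bits MSB→LSB: 01101100
Strip leading zeros: 1101100
= 1101100


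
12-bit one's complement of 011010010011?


Original: 011010010011
Invert all bits:
  bit 0: 0 → 1
  bit 1: 1 → 0
  bit 2: 1 → 0
  bit 3: 0 → 1
  bit 4: 1 → 0
  bit 5: 0 → 1
  bit 6: 0 → 1
  bit 7: 1 → 0
  bit 8: 0 → 1
  bit 9: 0 → 1
  bit 10: 1 → 0
  bit 11: 1 → 0
= 100101101100


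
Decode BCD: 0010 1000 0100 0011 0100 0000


Each 4-bit group → digit:
  0010 → 2
  1000 → 8
  0100 → 4
  0011 → 3
  0100 → 4
  0000 → 0
= 284340


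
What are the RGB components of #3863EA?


Hex: #3863EA
R = 38₁₆ = 56
G = 63₁₆ = 99
B = EA₁₆ = 234
= RGB(56, 99, 234)


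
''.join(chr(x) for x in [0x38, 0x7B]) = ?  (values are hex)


Codes (hex): 0x38 0x7B
Per-code ASCII lookup:
  0x38 = 56  (range 48-57: digits, 56 - 48 = 8) → '8'
  0x7B = 123  (special character) → '{'
= '8{'


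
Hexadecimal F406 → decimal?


Positional values:
Position 0: 6 × 16^0 = 6 × 1 = 6
Position 1: 0 × 16^1 = 0 × 16 = 0
Position 2: 4 × 16^2 = 4 × 256 = 1024
Position 3: F × 16^3 = 15 × 4096 = 61440
Sum = 6 + 0 + 1024 + 61440
= 62470


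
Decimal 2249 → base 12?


Divide by 12 repeatedly:
2249 ÷ 12 = 187 remainder 5
187 ÷ 12 = 15 remainder 7
15 ÷ 12 = 1 remainder 3
1 ÷ 12 = 0 remainder 1
Reading remainders bottom-up:
= 1375


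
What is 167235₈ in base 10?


Positional values:
Position 0: 5 × 8^0 = 5
Position 1: 3 × 8^1 = 24
Position 2: 2 × 8^2 = 128
Position 3: 7 × 8^3 = 3584
Position 4: 6 × 8^4 = 24576
Position 5: 1 × 8^5 = 32768
Sum = 5 + 24 + 128 + 3584 + 24576 + 32768
= 61085


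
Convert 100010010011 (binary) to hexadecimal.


Group into 4-bit nibbles: 100010010011
  1000 = 8
  1001 = 9
  0011 = 3
= 0x893


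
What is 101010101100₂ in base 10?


Positional values:
Bit 2: 1 × 2^2 = 4
Bit 3: 1 × 2^3 = 8
Bit 5: 1 × 2^5 = 32
Bit 7: 1 × 2^7 = 128
Bit 9: 1 × 2^9 = 512
Bit 11: 1 × 2^11 = 2048
Sum = 4 + 8 + 32 + 128 + 512 + 2048
= 2732


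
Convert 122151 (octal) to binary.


Each octal digit → 3 binary bits:
  1 = 001
  2 = 010
  2 = 010
  1 = 001
  5 = 101
  1 = 001
Concatenate: 001 010 010 001 101 001
= 001010010001101001


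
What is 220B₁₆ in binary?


Each hex digit → 4 binary bits:
  2 = 0010
  2 = 0010
  0 = 0000
  B = 1011
Concatenate: 0010 0010 0000 1011
= 0010001000001011


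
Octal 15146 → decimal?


Positional values:
Position 0: 6 × 8^0 = 6
Position 1: 4 × 8^1 = 32
Position 2: 1 × 8^2 = 64
Position 3: 5 × 8^3 = 2560
Position 4: 1 × 8^4 = 4096
Sum = 6 + 32 + 64 + 2560 + 4096
= 6758


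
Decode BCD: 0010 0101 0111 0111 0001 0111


Each 4-bit group → digit:
  0010 → 2
  0101 → 5
  0111 → 7
  0111 → 7
  0001 → 1
  0111 → 7
= 257717


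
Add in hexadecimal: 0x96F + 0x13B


Align and add column by column (LSB to MSB, each column mod 16 with carry):
  096F
+ 013B
  ----
  col 0: F(15) + B(11) + 0 (carry in) = 26 → A(10), carry out 1
  col 1: 6(6) + 3(3) + 1 (carry in) = 10 → A(10), carry out 0
  col 2: 9(9) + 1(1) + 0 (carry in) = 10 → A(10), carry out 0
  col 3: 0(0) + 0(0) + 0 (carry in) = 0 → 0(0), carry out 0
Reading digits MSB→LSB: 0AAA
Strip leading zeros: AAA
= 0xAAA


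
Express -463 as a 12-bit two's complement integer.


Original: 000111001111
Step 1 - Invert all bits: 111000110000
Step 2 - Add 1: 111000110000 + 1
= 111000110001 (represents -463)


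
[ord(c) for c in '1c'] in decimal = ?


String: '1c'  (2 characters)
Per-character ASCII lookup:
  '1': digits start at 48: '1' = 48 + 1 = 49
  'c': lowercase starts at 97: 'c' = 97 + 2 = 99
= 49 99


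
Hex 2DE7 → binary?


Each hex digit → 4 binary bits:
  2 = 0010
  D = 1101
  E = 1110
  7 = 0111
Concatenate: 0010 1101 1110 0111
= 0010110111100111


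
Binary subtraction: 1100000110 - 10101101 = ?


Align and subtract column by column (LSB to MSB, borrowing when needed):
  1100000110
- 0010101101
  ----------
  col 0: (0 - 0 borrow-in) - 1 → borrow from next column: (0+2) - 1 = 1, borrow out 1
  col 1: (1 - 1 borrow-in) - 0 → 0 - 0 = 0, borrow out 0
  col 2: (1 - 0 borrow-in) - 1 → 1 - 1 = 0, borrow out 0
  col 3: (0 - 0 borrow-in) - 1 → borrow from next column: (0+2) - 1 = 1, borrow out 1
  col 4: (0 - 1 borrow-in) - 0 → borrow from next column: (-1+2) - 0 = 1, borrow out 1
  col 5: (0 - 1 borrow-in) - 1 → borrow from next column: (-1+2) - 1 = 0, borrow out 1
  col 6: (0 - 1 borrow-in) - 0 → borrow from next column: (-1+2) - 0 = 1, borrow out 1
  col 7: (0 - 1 borrow-in) - 1 → borrow from next column: (-1+2) - 1 = 0, borrow out 1
  col 8: (1 - 1 borrow-in) - 0 → 0 - 0 = 0, borrow out 0
  col 9: (1 - 0 borrow-in) - 0 → 1 - 0 = 1, borrow out 0
Reading bits MSB→LSB: 1001011001
Strip leading zeros: 1001011001
= 1001011001


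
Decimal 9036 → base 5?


Divide by 5 repeatedly:
9036 ÷ 5 = 1807 remainder 1
1807 ÷ 5 = 361 remainder 2
361 ÷ 5 = 72 remainder 1
72 ÷ 5 = 14 remainder 2
14 ÷ 5 = 2 remainder 4
2 ÷ 5 = 0 remainder 2
Reading remainders bottom-up:
= 242121


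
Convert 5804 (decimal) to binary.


Divide by 2 repeatedly:
5804 ÷ 2 = 2902 remainder 0
2902 ÷ 2 = 1451 remainder 0
1451 ÷ 2 = 725 remainder 1
725 ÷ 2 = 362 remainder 1
362 ÷ 2 = 181 remainder 0
181 ÷ 2 = 90 remainder 1
90 ÷ 2 = 45 remainder 0
45 ÷ 2 = 22 remainder 1
22 ÷ 2 = 11 remainder 0
11 ÷ 2 = 5 remainder 1
5 ÷ 2 = 2 remainder 1
2 ÷ 2 = 1 remainder 0
1 ÷ 2 = 0 remainder 1
Reading remainders bottom-up:
= 1011010101100


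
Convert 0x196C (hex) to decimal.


Positional values:
Position 0: C × 16^0 = 12 × 1 = 12
Position 1: 6 × 16^1 = 6 × 16 = 96
Position 2: 9 × 16^2 = 9 × 256 = 2304
Position 3: 1 × 16^3 = 1 × 4096 = 4096
Sum = 12 + 96 + 2304 + 4096
= 6508


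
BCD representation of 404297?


Each digit → 4-bit binary:
  4 → 0100
  0 → 0000
  4 → 0100
  2 → 0010
  9 → 1001
  7 → 0111
= 0100 0000 0100 0010 1001 0111


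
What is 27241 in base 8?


Divide by 8 repeatedly:
27241 ÷ 8 = 3405 remainder 1
3405 ÷ 8 = 425 remainder 5
425 ÷ 8 = 53 remainder 1
53 ÷ 8 = 6 remainder 5
6 ÷ 8 = 0 remainder 6
Reading remainders bottom-up:
= 0o65151


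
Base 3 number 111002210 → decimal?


Positional values (base 3):
  0 × 3^0 = 0 × 1 = 0
  1 × 3^1 = 1 × 3 = 3
  2 × 3^2 = 2 × 9 = 18
  2 × 3^3 = 2 × 27 = 54
  0 × 3^4 = 0 × 81 = 0
  0 × 3^5 = 0 × 243 = 0
  1 × 3^6 = 1 × 729 = 729
  1 × 3^7 = 1 × 2187 = 2187
  1 × 3^8 = 1 × 6561 = 6561
Sum = 0 + 3 + 18 + 54 + 0 + 0 + 729 + 2187 + 6561
= 9552


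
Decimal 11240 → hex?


Divide by 16 repeatedly:
11240 ÷ 16 = 702 remainder 8 (8)
702 ÷ 16 = 43 remainder 14 (E)
43 ÷ 16 = 2 remainder 11 (B)
2 ÷ 16 = 0 remainder 2 (2)
Reading remainders bottom-up:
= 0x2BE8


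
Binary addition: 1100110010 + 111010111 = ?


Align and add column by column (LSB to MSB, carry propagating):
  01100110010
+ 00111010111
  -----------
  col 0: 0 + 1 + 0 (carry in) = 1 → bit 1, carry out 0
  col 1: 1 + 1 + 0 (carry in) = 2 → bit 0, carry out 1
  col 2: 0 + 1 + 1 (carry in) = 2 → bit 0, carry out 1
  col 3: 0 + 0 + 1 (carry in) = 1 → bit 1, carry out 0
  col 4: 1 + 1 + 0 (carry in) = 2 → bit 0, carry out 1
  col 5: 1 + 0 + 1 (carry in) = 2 → bit 0, carry out 1
  col 6: 0 + 1 + 1 (carry in) = 2 → bit 0, carry out 1
  col 7: 0 + 1 + 1 (carry in) = 2 → bit 0, carry out 1
  col 8: 1 + 1 + 1 (carry in) = 3 → bit 1, carry out 1
  col 9: 1 + 0 + 1 (carry in) = 2 → bit 0, carry out 1
  col 10: 0 + 0 + 1 (carry in) = 1 → bit 1, carry out 0
Reading bits MSB→LSB: 10100001001
Strip leading zeros: 10100001001
= 10100001001


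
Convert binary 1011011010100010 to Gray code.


Binary: 1011011010100010
Gray code: G = B XOR (B >> 1)
B >> 1 = 0101101101010001
1011011010100010 XOR 0101101101010001:
  1 XOR 0 = 1
  0 XOR 1 = 1
  1 XOR 0 = 1
  1 XOR 1 = 0
  0 XOR 1 = 1
  1 XOR 0 = 1
  1 XOR 1 = 0
  0 XOR 1 = 1
  1 XOR 0 = 1
  0 XOR 1 = 1
  1 XOR 0 = 1
  0 XOR 1 = 1
  0 XOR 0 = 0
  0 XOR 0 = 0
  1 XOR 0 = 1
  0 XOR 1 = 1
= 1110110111110011


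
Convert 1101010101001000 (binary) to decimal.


Positional values:
Bit 3: 1 × 2^3 = 8
Bit 6: 1 × 2^6 = 64
Bit 8: 1 × 2^8 = 256
Bit 10: 1 × 2^10 = 1024
Bit 12: 1 × 2^12 = 4096
Bit 14: 1 × 2^14 = 16384
Bit 15: 1 × 2^15 = 32768
Sum = 8 + 64 + 256 + 1024 + 4096 + 16384 + 32768
= 54600


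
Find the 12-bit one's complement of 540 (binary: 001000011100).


Original: 001000011100
Invert all bits:
  bit 0: 0 → 1
  bit 1: 0 → 1
  bit 2: 1 → 0
  bit 3: 0 → 1
  bit 4: 0 → 1
  bit 5: 0 → 1
  bit 6: 0 → 1
  bit 7: 1 → 0
  bit 8: 1 → 0
  bit 9: 1 → 0
  bit 10: 0 → 1
  bit 11: 0 → 1
= 110111100011


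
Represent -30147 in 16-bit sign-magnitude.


Sign bit: 1 (negative)
Magnitude: 30147 = 111010111000011
= 1111010111000011


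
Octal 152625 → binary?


Each octal digit → 3 binary bits:
  1 = 001
  5 = 101
  2 = 010
  6 = 110
  2 = 010
  5 = 101
Concatenate: 001 101 010 110 010 101
= 001101010110010101


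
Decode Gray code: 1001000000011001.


Gray code: 1001000000011001
MSB stays the same: 1
Each subsequent bit = prev_binary XOR current_gray:
  B[1] = 1 XOR 0 = 1
  B[2] = 1 XOR 0 = 1
  B[3] = 1 XOR 1 = 0
  B[4] = 0 XOR 0 = 0
  B[5] = 0 XOR 0 = 0
  B[6] = 0 XOR 0 = 0
  B[7] = 0 XOR 0 = 0
  B[8] = 0 XOR 0 = 0
  B[9] = 0 XOR 0 = 0
  B[10] = 0 XOR 0 = 0
  B[11] = 0 XOR 1 = 1
  B[12] = 1 XOR 1 = 0
  B[13] = 0 XOR 0 = 0
  B[14] = 0 XOR 0 = 0
  B[15] = 0 XOR 1 = 1
= 1110000000010001 (57361 decimal)


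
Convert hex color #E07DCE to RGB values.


Hex: #E07DCE
R = E0₁₆ = 224
G = 7D₁₆ = 125
B = CE₁₆ = 206
= RGB(224, 125, 206)


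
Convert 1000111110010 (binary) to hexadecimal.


Group into 4-bit nibbles: 0001000111110010
  0001 = 1
  0001 = 1
  1111 = F
  0010 = 2
= 0x11F2


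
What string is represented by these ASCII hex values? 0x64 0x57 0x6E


Codes (hex): 0x64 0x57 0x6E
Per-code ASCII lookup:
  0x64 = 100  (range 97-122: lowercase, 100 - 97 = 3) → 'd'
  0x57 = 87  (range 65-90: uppercase, 87 - 65 = 22) → 'W'
  0x6E = 110  (range 97-122: lowercase, 110 - 97 = 13) → 'n'
= 'dWn'


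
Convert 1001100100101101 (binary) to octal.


Group into 3-bit groups: 001001100100101101
  001 = 1
  001 = 1
  100 = 4
  100 = 4
  101 = 5
  101 = 5
= 0o114455


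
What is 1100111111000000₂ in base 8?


Group into 3-bit groups: 001100111111000000
  001 = 1
  100 = 4
  111 = 7
  111 = 7
  000 = 0
  000 = 0
= 0o147700


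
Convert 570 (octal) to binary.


Each octal digit → 3 binary bits:
  5 = 101
  7 = 111
  0 = 000
Concatenate: 101 111 000
= 101111000


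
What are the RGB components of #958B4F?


Hex: #958B4F
R = 95₁₆ = 149
G = 8B₁₆ = 139
B = 4F₁₆ = 79
= RGB(149, 139, 79)


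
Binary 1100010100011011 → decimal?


Positional values:
Bit 0: 1 × 2^0 = 1
Bit 1: 1 × 2^1 = 2
Bit 3: 1 × 2^3 = 8
Bit 4: 1 × 2^4 = 16
Bit 8: 1 × 2^8 = 256
Bit 10: 1 × 2^10 = 1024
Bit 14: 1 × 2^14 = 16384
Bit 15: 1 × 2^15 = 32768
Sum = 1 + 2 + 8 + 16 + 256 + 1024 + 16384 + 32768
= 50459


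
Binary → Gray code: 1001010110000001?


Binary: 1001010110000001
Gray code: G = B XOR (B >> 1)
B >> 1 = 0100101011000000
1001010110000001 XOR 0100101011000000:
  1 XOR 0 = 1
  0 XOR 1 = 1
  0 XOR 0 = 0
  1 XOR 0 = 1
  0 XOR 1 = 1
  1 XOR 0 = 1
  0 XOR 1 = 1
  1 XOR 0 = 1
  1 XOR 1 = 0
  0 XOR 1 = 1
  0 XOR 0 = 0
  0 XOR 0 = 0
  0 XOR 0 = 0
  0 XOR 0 = 0
  0 XOR 0 = 0
  1 XOR 0 = 1
= 1101111101000001


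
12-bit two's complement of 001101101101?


Original: 001101101101
Step 1 - Invert all bits: 110010010010
Step 2 - Add 1: 110010010010 + 1
= 110010010011 (represents -877)


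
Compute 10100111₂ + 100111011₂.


Align and add column by column (LSB to MSB, carry propagating):
  0010100111
+ 0100111011
  ----------
  col 0: 1 + 1 + 0 (carry in) = 2 → bit 0, carry out 1
  col 1: 1 + 1 + 1 (carry in) = 3 → bit 1, carry out 1
  col 2: 1 + 0 + 1 (carry in) = 2 → bit 0, carry out 1
  col 3: 0 + 1 + 1 (carry in) = 2 → bit 0, carry out 1
  col 4: 0 + 1 + 1 (carry in) = 2 → bit 0, carry out 1
  col 5: 1 + 1 + 1 (carry in) = 3 → bit 1, carry out 1
  col 6: 0 + 0 + 1 (carry in) = 1 → bit 1, carry out 0
  col 7: 1 + 0 + 0 (carry in) = 1 → bit 1, carry out 0
  col 8: 0 + 1 + 0 (carry in) = 1 → bit 1, carry out 0
  col 9: 0 + 0 + 0 (carry in) = 0 → bit 0, carry out 0
Reading bits MSB→LSB: 0111100010
Strip leading zeros: 111100010
= 111100010


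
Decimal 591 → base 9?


Divide by 9 repeatedly:
591 ÷ 9 = 65 remainder 6
65 ÷ 9 = 7 remainder 2
7 ÷ 9 = 0 remainder 7
Reading remainders bottom-up:
= 726


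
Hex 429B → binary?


Each hex digit → 4 binary bits:
  4 = 0100
  2 = 0010
  9 = 1001
  B = 1011
Concatenate: 0100 0010 1001 1011
= 0100001010011011


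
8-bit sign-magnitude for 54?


Sign bit: 0 (positive)
Magnitude: 54 = 0110110
= 00110110


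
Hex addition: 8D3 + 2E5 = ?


Align and add column by column (LSB to MSB, each column mod 16 with carry):
  08D3
+ 02E5
  ----
  col 0: 3(3) + 5(5) + 0 (carry in) = 8 → 8(8), carry out 0
  col 1: D(13) + E(14) + 0 (carry in) = 27 → B(11), carry out 1
  col 2: 8(8) + 2(2) + 1 (carry in) = 11 → B(11), carry out 0
  col 3: 0(0) + 0(0) + 0 (carry in) = 0 → 0(0), carry out 0
Reading digits MSB→LSB: 0BB8
Strip leading zeros: BB8
= 0xBB8


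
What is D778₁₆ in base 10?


Positional values:
Position 0: 8 × 16^0 = 8 × 1 = 8
Position 1: 7 × 16^1 = 7 × 16 = 112
Position 2: 7 × 16^2 = 7 × 256 = 1792
Position 3: D × 16^3 = 13 × 4096 = 53248
Sum = 8 + 112 + 1792 + 53248
= 55160


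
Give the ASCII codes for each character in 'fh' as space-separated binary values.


String: 'fh'  (2 characters)
Per-character ASCII lookup:
  'f': lowercase starts at 97: 'f' = 97 + 5 = 102 → 1100110
  'h': lowercase starts at 97: 'h' = 97 + 7 = 104 → 1101000
= 1100110 1101000


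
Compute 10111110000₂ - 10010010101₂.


Align and subtract column by column (LSB to MSB, borrowing when needed):
  10111110000
- 10010010101
  -----------
  col 0: (0 - 0 borrow-in) - 1 → borrow from next column: (0+2) - 1 = 1, borrow out 1
  col 1: (0 - 1 borrow-in) - 0 → borrow from next column: (-1+2) - 0 = 1, borrow out 1
  col 2: (0 - 1 borrow-in) - 1 → borrow from next column: (-1+2) - 1 = 0, borrow out 1
  col 3: (0 - 1 borrow-in) - 0 → borrow from next column: (-1+2) - 0 = 1, borrow out 1
  col 4: (1 - 1 borrow-in) - 1 → borrow from next column: (0+2) - 1 = 1, borrow out 1
  col 5: (1 - 1 borrow-in) - 0 → 0 - 0 = 0, borrow out 0
  col 6: (1 - 0 borrow-in) - 0 → 1 - 0 = 1, borrow out 0
  col 7: (1 - 0 borrow-in) - 1 → 1 - 1 = 0, borrow out 0
  col 8: (1 - 0 borrow-in) - 0 → 1 - 0 = 1, borrow out 0
  col 9: (0 - 0 borrow-in) - 0 → 0 - 0 = 0, borrow out 0
  col 10: (1 - 0 borrow-in) - 1 → 1 - 1 = 0, borrow out 0
Reading bits MSB→LSB: 00101011011
Strip leading zeros: 101011011
= 101011011


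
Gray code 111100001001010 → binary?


Gray code: 111100001001010
MSB stays the same: 1
Each subsequent bit = prev_binary XOR current_gray:
  B[1] = 1 XOR 1 = 0
  B[2] = 0 XOR 1 = 1
  B[3] = 1 XOR 1 = 0
  B[4] = 0 XOR 0 = 0
  B[5] = 0 XOR 0 = 0
  B[6] = 0 XOR 0 = 0
  B[7] = 0 XOR 0 = 0
  B[8] = 0 XOR 1 = 1
  B[9] = 1 XOR 0 = 1
  B[10] = 1 XOR 0 = 1
  B[11] = 1 XOR 1 = 0
  B[12] = 0 XOR 0 = 0
  B[13] = 0 XOR 1 = 1
  B[14] = 1 XOR 0 = 1
= 101000001110011 (20595 decimal)


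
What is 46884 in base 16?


Divide by 16 repeatedly:
46884 ÷ 16 = 2930 remainder 4 (4)
2930 ÷ 16 = 183 remainder 2 (2)
183 ÷ 16 = 11 remainder 7 (7)
11 ÷ 16 = 0 remainder 11 (B)
Reading remainders bottom-up:
= 0xB724


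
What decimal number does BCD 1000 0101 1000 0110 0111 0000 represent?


Each 4-bit group → digit:
  1000 → 8
  0101 → 5
  1000 → 8
  0110 → 6
  0111 → 7
  0000 → 0
= 858670


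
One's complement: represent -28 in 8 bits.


Original: 00011100
Invert all bits:
  bit 0: 0 → 1
  bit 1: 0 → 1
  bit 2: 0 → 1
  bit 3: 1 → 0
  bit 4: 1 → 0
  bit 5: 1 → 0
  bit 6: 0 → 1
  bit 7: 0 → 1
= 11100011


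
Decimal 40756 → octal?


Divide by 8 repeatedly:
40756 ÷ 8 = 5094 remainder 4
5094 ÷ 8 = 636 remainder 6
636 ÷ 8 = 79 remainder 4
79 ÷ 8 = 9 remainder 7
9 ÷ 8 = 1 remainder 1
1 ÷ 8 = 0 remainder 1
Reading remainders bottom-up:
= 0o117464


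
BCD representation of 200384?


Each digit → 4-bit binary:
  2 → 0010
  0 → 0000
  0 → 0000
  3 → 0011
  8 → 1000
  4 → 0100
= 0010 0000 0000 0011 1000 0100


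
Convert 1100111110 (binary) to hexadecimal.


Group into 4-bit nibbles: 001100111110
  0011 = 3
  0011 = 3
  1110 = E
= 0x33E


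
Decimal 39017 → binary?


Divide by 2 repeatedly:
39017 ÷ 2 = 19508 remainder 1
19508 ÷ 2 = 9754 remainder 0
9754 ÷ 2 = 4877 remainder 0
4877 ÷ 2 = 2438 remainder 1
2438 ÷ 2 = 1219 remainder 0
1219 ÷ 2 = 609 remainder 1
609 ÷ 2 = 304 remainder 1
304 ÷ 2 = 152 remainder 0
152 ÷ 2 = 76 remainder 0
76 ÷ 2 = 38 remainder 0
38 ÷ 2 = 19 remainder 0
19 ÷ 2 = 9 remainder 1
9 ÷ 2 = 4 remainder 1
4 ÷ 2 = 2 remainder 0
2 ÷ 2 = 1 remainder 0
1 ÷ 2 = 0 remainder 1
Reading remainders bottom-up:
= 1001100001101001


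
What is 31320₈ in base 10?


Positional values:
Position 0: 0 × 8^0 = 0
Position 1: 2 × 8^1 = 16
Position 2: 3 × 8^2 = 192
Position 3: 1 × 8^3 = 512
Position 4: 3 × 8^4 = 12288
Sum = 0 + 16 + 192 + 512 + 12288
= 13008


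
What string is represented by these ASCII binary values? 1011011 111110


Codes (binary): 1011011 111110
Per-code ASCII lookup:
  1011011 = 91  (special character) → '['
  111110 = 62  (special character) → '>'
= '[>'


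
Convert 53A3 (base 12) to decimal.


Positional values (base 12):
  3 × 12^0 = 3 × 1 = 3
  A × 12^1 = 10 × 12 = 120
  3 × 12^2 = 3 × 144 = 432
  5 × 12^3 = 5 × 1728 = 8640
Sum = 3 + 120 + 432 + 8640
= 9195


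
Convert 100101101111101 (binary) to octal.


Group into 3-bit groups: 100101101111101
  100 = 4
  101 = 5
  101 = 5
  111 = 7
  101 = 5
= 0o45575


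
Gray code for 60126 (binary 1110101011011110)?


Binary: 1110101011011110
Gray code: G = B XOR (B >> 1)
B >> 1 = 0111010101101111
1110101011011110 XOR 0111010101101111:
  1 XOR 0 = 1
  1 XOR 1 = 0
  1 XOR 1 = 0
  0 XOR 1 = 1
  1 XOR 0 = 1
  0 XOR 1 = 1
  1 XOR 0 = 1
  0 XOR 1 = 1
  1 XOR 0 = 1
  1 XOR 1 = 0
  0 XOR 1 = 1
  1 XOR 0 = 1
  1 XOR 1 = 0
  1 XOR 1 = 0
  1 XOR 1 = 0
  0 XOR 1 = 1
= 1001111110110001


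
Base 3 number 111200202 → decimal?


Positional values (base 3):
  2 × 3^0 = 2 × 1 = 2
  0 × 3^1 = 0 × 3 = 0
  2 × 3^2 = 2 × 9 = 18
  0 × 3^3 = 0 × 27 = 0
  0 × 3^4 = 0 × 81 = 0
  2 × 3^5 = 2 × 243 = 486
  1 × 3^6 = 1 × 729 = 729
  1 × 3^7 = 1 × 2187 = 2187
  1 × 3^8 = 1 × 6561 = 6561
Sum = 2 + 0 + 18 + 0 + 0 + 486 + 729 + 2187 + 6561
= 9983
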